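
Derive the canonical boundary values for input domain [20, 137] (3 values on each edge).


Range: [20, 137]
Boundaries: just below min, min, min+1, max-1, max, just above max
Values: [19, 20, 21, 136, 137, 138]

[19, 20, 21, 136, 137, 138]


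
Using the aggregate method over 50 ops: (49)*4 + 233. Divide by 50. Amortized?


Formula: Amortized cost = Total cost / Operations
Total cost = (49 * 4) + (1 * 233)
Total cost = 196 + 233 = 429
Amortized = 429 / 50 = 8.58

8.58


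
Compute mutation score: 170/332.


Mutation score = killed / total * 100
Mutation score = 170 / 332 * 100
Mutation score = 51.2%

51.2%


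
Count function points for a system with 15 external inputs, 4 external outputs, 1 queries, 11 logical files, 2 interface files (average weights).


UFP = EI*4 + EO*5 + EQ*4 + ILF*10 + EIF*7
UFP = 15*4 + 4*5 + 1*4 + 11*10 + 2*7
UFP = 60 + 20 + 4 + 110 + 14
UFP = 208

208


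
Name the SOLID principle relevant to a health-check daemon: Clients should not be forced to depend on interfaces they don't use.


This describes the Interface Segregation Principle (ISP)

Interface Segregation Principle (ISP)


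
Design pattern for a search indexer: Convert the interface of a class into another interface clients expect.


This matches the Adapter pattern

Adapter


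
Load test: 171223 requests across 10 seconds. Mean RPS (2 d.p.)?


Formula: throughput = requests / seconds
throughput = 171223 / 10
throughput = 17122.3 requests/second

17122.3 requests/second


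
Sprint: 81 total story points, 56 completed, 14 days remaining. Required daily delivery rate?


Formula: Required rate = Remaining points / Days left
Remaining = 81 - 56 = 25 points
Required rate = 25 / 14 = 1.79 points/day

1.79 points/day


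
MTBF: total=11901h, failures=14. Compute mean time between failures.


Formula: MTBF = Total operating time / Number of failures
MTBF = 11901 / 14
MTBF = 850.07 hours

850.07 hours


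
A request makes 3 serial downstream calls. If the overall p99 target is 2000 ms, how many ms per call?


Formula: per_stage = total_budget / stages
per_stage = 2000 / 3
per_stage = 666.67 ms

666.67 ms


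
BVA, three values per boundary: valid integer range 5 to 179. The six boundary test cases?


Range: [5, 179]
Boundaries: just below min, min, min+1, max-1, max, just above max
Values: [4, 5, 6, 178, 179, 180]

[4, 5, 6, 178, 179, 180]


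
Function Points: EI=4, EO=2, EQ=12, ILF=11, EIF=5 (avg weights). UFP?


UFP = EI*4 + EO*5 + EQ*4 + ILF*10 + EIF*7
UFP = 4*4 + 2*5 + 12*4 + 11*10 + 5*7
UFP = 16 + 10 + 48 + 110 + 35
UFP = 219

219


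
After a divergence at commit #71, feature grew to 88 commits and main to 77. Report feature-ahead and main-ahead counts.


Common ancestor: commit #71
feature commits after divergence: 88 - 71 = 17
main commits after divergence: 77 - 71 = 6
feature is 17 commits ahead of main
main is 6 commits ahead of feature

feature ahead: 17, main ahead: 6


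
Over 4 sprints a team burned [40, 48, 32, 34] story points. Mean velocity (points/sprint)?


Formula: Avg velocity = Total points / Number of sprints
Points: [40, 48, 32, 34]
Sum = 40 + 48 + 32 + 34 = 154
Avg velocity = 154 / 4 = 38.5 points/sprint

38.5 points/sprint


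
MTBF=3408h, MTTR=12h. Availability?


Availability = MTBF / (MTBF + MTTR)
Availability = 3408 / (3408 + 12)
Availability = 3408 / 3420
Availability = 99.6491%

99.6491%


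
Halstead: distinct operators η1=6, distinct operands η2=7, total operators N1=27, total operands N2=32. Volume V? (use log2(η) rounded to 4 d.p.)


Formula: V = N * log2(η), where N = N1 + N2 and η = η1 + η2
η = 6 + 7 = 13
N = 27 + 32 = 59
log2(13) ≈ 3.7004
V = 59 * 3.7004 = 218.32

218.32


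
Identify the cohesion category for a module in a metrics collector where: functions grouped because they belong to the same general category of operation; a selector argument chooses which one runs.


Reasoning: Grouped by category of activity, not by data or sequence
Type: Logical cohesion

Logical cohesion


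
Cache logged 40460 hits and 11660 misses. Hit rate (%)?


Formula: hit rate = hits / (hits + misses) * 100
hit rate = 40460 / (40460 + 11660) * 100
hit rate = 40460 / 52120 * 100
hit rate = 77.63%

77.63%


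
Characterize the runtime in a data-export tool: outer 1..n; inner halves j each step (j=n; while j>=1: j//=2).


Reasoning: n times log n
Complexity: O(n log n)

O(n log n)


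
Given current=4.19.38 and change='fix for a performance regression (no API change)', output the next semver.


Current: 4.19.38
Change category: 'fix for a performance regression (no API change)' → patch bump
SemVer rule: patch bump → increment PATCH (MAJOR and MINOR unchanged)
New: 4.19.39

4.19.39


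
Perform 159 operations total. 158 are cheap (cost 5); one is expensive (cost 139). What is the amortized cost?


Formula: Amortized cost = Total cost / Operations
Total cost = (158 * 5) + (1 * 139)
Total cost = 790 + 139 = 929
Amortized = 929 / 159 = 5.8428

5.8428


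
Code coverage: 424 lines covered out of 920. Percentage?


Coverage = covered / total * 100
Coverage = 424 / 920 * 100
Coverage = 46.09%

46.09%


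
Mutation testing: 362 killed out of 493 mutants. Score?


Mutation score = killed / total * 100
Mutation score = 362 / 493 * 100
Mutation score = 73.43%

73.43%


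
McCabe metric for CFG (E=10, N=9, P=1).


Formula: V(G) = E - N + 2P
V(G) = 10 - 9 + 2*1
V(G) = 1 + 2
V(G) = 3

3


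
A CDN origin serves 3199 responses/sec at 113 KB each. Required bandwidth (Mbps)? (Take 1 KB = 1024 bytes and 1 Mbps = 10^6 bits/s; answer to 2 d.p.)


Formula: Mbps = payload_bytes * RPS * 8 / 1e6
Payload per request = 113 KB = 113 * 1024 = 115712 bytes
Total bytes/sec = 115712 * 3199 = 370162688
Total bits/sec = 370162688 * 8 = 2961301504
Mbps = 2961301504 / 1e6 = 2961.3

2961.3 Mbps


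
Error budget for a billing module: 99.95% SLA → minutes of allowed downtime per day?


Formula: allowed downtime = period * (100 - SLA) / 100
Period (day) = 1440 minutes
Unavailability fraction = (100 - 99.95) / 100
Allowed downtime = 1440 * (100 - 99.95) / 100
Allowed downtime = 0.72 minutes

0.72 minutes


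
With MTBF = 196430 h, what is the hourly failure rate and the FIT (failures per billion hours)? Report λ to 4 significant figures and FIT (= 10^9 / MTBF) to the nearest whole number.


Formula: λ = 1 / MTBF; FIT = λ × 1e9 = 1e9 / MTBF
λ = 1 / 196430 ≈ 5.091e-06 failures/hour
FIT = 1e9 / 196430 ≈ 5091 failures per 1e9 hours (nearest whole number)

λ = 5.091e-06 /h, FIT = 5091


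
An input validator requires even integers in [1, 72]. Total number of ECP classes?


Constraint: even integers in [1, 72]
Class 1: x < 1 — out-of-range invalid
Class 2: x in [1,72] but odd — wrong type invalid
Class 3: x in [1,72] and even — valid
Class 4: x > 72 — out-of-range invalid
Total equivalence classes: 4

4 equivalence classes


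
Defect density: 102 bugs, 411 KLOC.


Defect density = defects / KLOC
Defect density = 102 / 411
Defect density = 0.248 defects/KLOC

0.248 defects/KLOC


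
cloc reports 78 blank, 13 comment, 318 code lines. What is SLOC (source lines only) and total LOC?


Total LOC = blank + comment + code
Total LOC = 78 + 13 + 318 = 409
SLOC (source only) = code = 318

Total LOC: 409, SLOC: 318


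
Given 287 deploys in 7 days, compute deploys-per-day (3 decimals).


Formula: deployments per day = releases / days
= 287 / 7
= 41.0 deploys/day
(equivalently, 287.0 deploys/week)

41.0 deploys/day


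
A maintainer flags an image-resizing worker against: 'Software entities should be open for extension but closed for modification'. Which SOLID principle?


This describes the Open/Closed Principle (OCP)

Open/Closed Principle (OCP)


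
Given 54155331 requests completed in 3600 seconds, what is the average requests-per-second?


Formula: throughput = requests / seconds
throughput = 54155331 / 3600
throughput = 15043.15 requests/second

15043.15 requests/second


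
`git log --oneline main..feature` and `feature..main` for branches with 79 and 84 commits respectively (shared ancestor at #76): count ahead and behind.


Common ancestor: commit #76
feature commits after divergence: 79 - 76 = 3
main commits after divergence: 84 - 76 = 8
feature is 3 commits ahead of main
main is 8 commits ahead of feature

feature ahead: 3, main ahead: 8


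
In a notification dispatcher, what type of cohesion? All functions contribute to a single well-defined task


Reasoning: Best: single purpose
Type: Functional cohesion

Functional cohesion


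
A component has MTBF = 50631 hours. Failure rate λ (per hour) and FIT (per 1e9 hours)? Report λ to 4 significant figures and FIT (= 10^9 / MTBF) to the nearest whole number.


Formula: λ = 1 / MTBF; FIT = λ × 1e9 = 1e9 / MTBF
λ = 1 / 50631 ≈ 1.975e-05 failures/hour
FIT = 1e9 / 50631 ≈ 19751 failures per 1e9 hours (nearest whole number)

λ = 1.975e-05 /h, FIT = 19751


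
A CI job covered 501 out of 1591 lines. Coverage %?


Coverage = covered / total * 100
Coverage = 501 / 1591 * 100
Coverage = 31.49%

31.49%


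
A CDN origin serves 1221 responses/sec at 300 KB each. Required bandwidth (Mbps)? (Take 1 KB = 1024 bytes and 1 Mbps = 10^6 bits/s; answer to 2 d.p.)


Formula: Mbps = payload_bytes * RPS * 8 / 1e6
Payload per request = 300 KB = 300 * 1024 = 307200 bytes
Total bytes/sec = 307200 * 1221 = 375091200
Total bits/sec = 375091200 * 8 = 3000729600
Mbps = 3000729600 / 1e6 = 3000.73

3000.73 Mbps


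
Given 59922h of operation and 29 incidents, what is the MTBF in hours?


Formula: MTBF = Total operating time / Number of failures
MTBF = 59922 / 29
MTBF = 2066.28 hours

2066.28 hours


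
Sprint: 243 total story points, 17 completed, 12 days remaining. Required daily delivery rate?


Formula: Required rate = Remaining points / Days left
Remaining = 243 - 17 = 226 points
Required rate = 226 / 12 = 18.83 points/day

18.83 points/day


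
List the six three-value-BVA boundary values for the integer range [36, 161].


Range: [36, 161]
Boundaries: just below min, min, min+1, max-1, max, just above max
Values: [35, 36, 37, 160, 161, 162]

[35, 36, 37, 160, 161, 162]


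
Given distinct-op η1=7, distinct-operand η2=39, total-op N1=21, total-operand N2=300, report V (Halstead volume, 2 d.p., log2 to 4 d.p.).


Formula: V = N * log2(η), where N = N1 + N2 and η = η1 + η2
η = 7 + 39 = 46
N = 21 + 300 = 321
log2(46) ≈ 5.5236
V = 321 * 5.5236 = 1773.08

1773.08


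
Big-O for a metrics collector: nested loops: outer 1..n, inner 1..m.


Reasoning: product of independent bounds
Complexity: O(n*m)

O(n*m)


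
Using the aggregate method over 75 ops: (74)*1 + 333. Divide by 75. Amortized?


Formula: Amortized cost = Total cost / Operations
Total cost = (74 * 1) + (1 * 333)
Total cost = 74 + 333 = 407
Amortized = 407 / 75 = 5.4267

5.4267


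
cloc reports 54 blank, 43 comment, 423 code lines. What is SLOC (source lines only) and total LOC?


Total LOC = blank + comment + code
Total LOC = 54 + 43 + 423 = 520
SLOC (source only) = code = 423

Total LOC: 520, SLOC: 423


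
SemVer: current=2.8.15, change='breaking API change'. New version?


Current: 2.8.15
Change category: 'breaking API change' → major bump
SemVer rule: major bump → increment MAJOR, reset MINOR and PATCH to 0
New: 3.0.0

3.0.0


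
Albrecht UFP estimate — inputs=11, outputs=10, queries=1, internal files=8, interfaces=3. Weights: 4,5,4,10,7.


UFP = EI*4 + EO*5 + EQ*4 + ILF*10 + EIF*7
UFP = 11*4 + 10*5 + 1*4 + 8*10 + 3*7
UFP = 44 + 50 + 4 + 80 + 21
UFP = 199

199


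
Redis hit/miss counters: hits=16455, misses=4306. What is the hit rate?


Formula: hit rate = hits / (hits + misses) * 100
hit rate = 16455 / (16455 + 4306) * 100
hit rate = 16455 / 20761 * 100
hit rate = 79.26%

79.26%


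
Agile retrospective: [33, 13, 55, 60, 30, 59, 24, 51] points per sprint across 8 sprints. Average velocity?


Formula: Avg velocity = Total points / Number of sprints
Points: [33, 13, 55, 60, 30, 59, 24, 51]
Sum = 33 + 13 + 55 + 60 + 30 + 59 + 24 + 51 = 325
Avg velocity = 325 / 8 = 40.63 points/sprint

40.63 points/sprint


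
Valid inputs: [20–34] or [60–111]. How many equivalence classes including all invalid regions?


Valid ranges: [20,34] and [60,111]
Class 1: x < 20 — invalid
Class 2: 20 ≤ x ≤ 34 — valid
Class 3: 34 < x < 60 — invalid (gap between ranges)
Class 4: 60 ≤ x ≤ 111 — valid
Class 5: x > 111 — invalid
Total equivalence classes: 5

5 equivalence classes


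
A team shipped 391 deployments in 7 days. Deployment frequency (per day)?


Formula: deployments per day = releases / days
= 391 / 7
= 55.857 deploys/day
(equivalently, 391.0 deploys/week)

55.857 deploys/day


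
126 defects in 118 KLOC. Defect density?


Defect density = defects / KLOC
Defect density = 126 / 118
Defect density = 1.068 defects/KLOC

1.068 defects/KLOC


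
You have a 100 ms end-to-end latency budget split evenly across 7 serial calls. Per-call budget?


Formula: per_stage = total_budget / stages
per_stage = 100 / 7
per_stage = 14.29 ms

14.29 ms


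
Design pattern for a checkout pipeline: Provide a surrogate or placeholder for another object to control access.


This matches the Proxy pattern

Proxy


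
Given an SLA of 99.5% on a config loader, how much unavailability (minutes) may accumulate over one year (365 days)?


Formula: allowed downtime = period * (100 - SLA) / 100
Period (year (365 days)) = 525600 minutes
Unavailability fraction = (100 - 99.5) / 100
Allowed downtime = 525600 * (100 - 99.5) / 100
Allowed downtime = 2628.0 minutes

2628.0 minutes


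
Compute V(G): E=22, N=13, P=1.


Formula: V(G) = E - N + 2P
V(G) = 22 - 13 + 2*1
V(G) = 9 + 2
V(G) = 11

11


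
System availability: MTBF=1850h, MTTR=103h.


Availability = MTBF / (MTBF + MTTR)
Availability = 1850 / (1850 + 103)
Availability = 1850 / 1953
Availability = 94.7261%

94.7261%


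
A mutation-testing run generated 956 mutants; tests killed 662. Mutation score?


Mutation score = killed / total * 100
Mutation score = 662 / 956 * 100
Mutation score = 69.25%

69.25%


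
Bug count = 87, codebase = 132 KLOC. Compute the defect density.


Defect density = defects / KLOC
Defect density = 87 / 132
Defect density = 0.659 defects/KLOC

0.659 defects/KLOC


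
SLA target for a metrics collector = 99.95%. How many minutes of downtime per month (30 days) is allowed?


Formula: allowed downtime = period * (100 - SLA) / 100
Period (month (30 days)) = 43200 minutes
Unavailability fraction = (100 - 99.95) / 100
Allowed downtime = 43200 * (100 - 99.95) / 100
Allowed downtime = 21.6 minutes

21.6 minutes


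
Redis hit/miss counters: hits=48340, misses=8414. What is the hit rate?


Formula: hit rate = hits / (hits + misses) * 100
hit rate = 48340 / (48340 + 8414) * 100
hit rate = 48340 / 56754 * 100
hit rate = 85.17%

85.17%


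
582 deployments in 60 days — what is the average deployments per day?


Formula: deployments per day = releases / days
= 582 / 60
= 9.7 deploys/day
(equivalently, 67.9 deploys/week)

9.7 deploys/day


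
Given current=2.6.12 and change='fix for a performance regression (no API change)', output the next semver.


Current: 2.6.12
Change category: 'fix for a performance regression (no API change)' → patch bump
SemVer rule: patch bump → increment PATCH (MAJOR and MINOR unchanged)
New: 2.6.13

2.6.13


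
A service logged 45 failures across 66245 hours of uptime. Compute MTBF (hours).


Formula: MTBF = Total operating time / Number of failures
MTBF = 66245 / 45
MTBF = 1472.11 hours

1472.11 hours


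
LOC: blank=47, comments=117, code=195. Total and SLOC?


Total LOC = blank + comment + code
Total LOC = 47 + 117 + 195 = 359
SLOC (source only) = code = 195

Total LOC: 359, SLOC: 195


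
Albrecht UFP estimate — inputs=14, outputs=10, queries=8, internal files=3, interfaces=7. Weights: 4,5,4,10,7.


UFP = EI*4 + EO*5 + EQ*4 + ILF*10 + EIF*7
UFP = 14*4 + 10*5 + 8*4 + 3*10 + 7*7
UFP = 56 + 50 + 32 + 30 + 49
UFP = 217

217


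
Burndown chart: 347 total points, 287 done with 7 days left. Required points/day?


Formula: Required rate = Remaining points / Days left
Remaining = 347 - 287 = 60 points
Required rate = 60 / 7 = 8.57 points/day

8.57 points/day


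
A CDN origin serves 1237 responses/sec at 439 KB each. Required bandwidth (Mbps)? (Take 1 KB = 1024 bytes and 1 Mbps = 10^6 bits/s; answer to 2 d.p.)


Formula: Mbps = payload_bytes * RPS * 8 / 1e6
Payload per request = 439 KB = 439 * 1024 = 449536 bytes
Total bytes/sec = 449536 * 1237 = 556076032
Total bits/sec = 556076032 * 8 = 4448608256
Mbps = 4448608256 / 1e6 = 4448.61

4448.61 Mbps


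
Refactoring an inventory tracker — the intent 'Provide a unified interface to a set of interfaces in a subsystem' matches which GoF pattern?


This matches the Facade pattern

Facade


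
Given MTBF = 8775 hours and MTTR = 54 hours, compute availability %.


Availability = MTBF / (MTBF + MTTR)
Availability = 8775 / (8775 + 54)
Availability = 8775 / 8829
Availability = 99.3884%

99.3884%


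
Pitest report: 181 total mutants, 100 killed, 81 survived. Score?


Mutation score = killed / total * 100
Mutation score = 100 / 181 * 100
Mutation score = 55.25%

55.25%


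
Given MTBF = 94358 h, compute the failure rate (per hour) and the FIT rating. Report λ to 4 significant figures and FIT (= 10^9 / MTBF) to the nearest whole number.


Formula: λ = 1 / MTBF; FIT = λ × 1e9 = 1e9 / MTBF
λ = 1 / 94358 ≈ 1.060e-05 failures/hour
FIT = 1e9 / 94358 ≈ 10598 failures per 1e9 hours (nearest whole number)

λ = 1.060e-05 /h, FIT = 10598


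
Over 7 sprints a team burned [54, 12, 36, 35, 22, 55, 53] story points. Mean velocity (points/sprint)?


Formula: Avg velocity = Total points / Number of sprints
Points: [54, 12, 36, 35, 22, 55, 53]
Sum = 54 + 12 + 36 + 35 + 22 + 55 + 53 = 267
Avg velocity = 267 / 7 = 38.14 points/sprint

38.14 points/sprint


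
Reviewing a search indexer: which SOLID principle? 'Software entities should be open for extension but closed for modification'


This describes the Open/Closed Principle (OCP)

Open/Closed Principle (OCP)


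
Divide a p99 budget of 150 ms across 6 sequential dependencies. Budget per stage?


Formula: per_stage = total_budget / stages
per_stage = 150 / 6
per_stage = 25.0 ms

25.0 ms


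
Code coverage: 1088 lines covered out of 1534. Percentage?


Coverage = covered / total * 100
Coverage = 1088 / 1534 * 100
Coverage = 70.93%

70.93%


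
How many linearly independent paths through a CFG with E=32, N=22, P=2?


Formula: V(G) = E - N + 2P
V(G) = 32 - 22 + 2*2
V(G) = 10 + 4
V(G) = 14

14


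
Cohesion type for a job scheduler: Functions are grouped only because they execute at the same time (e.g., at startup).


Reasoning: Related by timing only
Type: Temporal cohesion

Temporal cohesion


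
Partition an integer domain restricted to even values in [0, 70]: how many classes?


Constraint: even integers in [0, 70]
Class 1: x < 0 — out-of-range invalid
Class 2: x in [0,70] but odd — wrong type invalid
Class 3: x in [0,70] and even — valid
Class 4: x > 70 — out-of-range invalid
Total equivalence classes: 4

4 equivalence classes


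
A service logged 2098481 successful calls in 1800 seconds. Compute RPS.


Formula: throughput = requests / seconds
throughput = 2098481 / 1800
throughput = 1165.82 requests/second

1165.82 requests/second


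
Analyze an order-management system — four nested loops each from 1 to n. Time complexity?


Reasoning: four levels of nesting
Complexity: O(n^4)

O(n^4)


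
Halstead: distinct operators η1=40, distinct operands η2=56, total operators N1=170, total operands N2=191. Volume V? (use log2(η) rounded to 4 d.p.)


Formula: V = N * log2(η), where N = N1 + N2 and η = η1 + η2
η = 40 + 56 = 96
N = 170 + 191 = 361
log2(96) ≈ 6.5850
V = 361 * 6.5850 = 2377.19

2377.19


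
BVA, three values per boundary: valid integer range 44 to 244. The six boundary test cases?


Range: [44, 244]
Boundaries: just below min, min, min+1, max-1, max, just above max
Values: [43, 44, 45, 243, 244, 245]

[43, 44, 45, 243, 244, 245]


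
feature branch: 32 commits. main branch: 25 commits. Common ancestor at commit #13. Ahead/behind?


Common ancestor: commit #13
feature commits after divergence: 32 - 13 = 19
main commits after divergence: 25 - 13 = 12
feature is 19 commits ahead of main
main is 12 commits ahead of feature

feature ahead: 19, main ahead: 12


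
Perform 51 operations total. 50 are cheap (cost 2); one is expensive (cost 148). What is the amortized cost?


Formula: Amortized cost = Total cost / Operations
Total cost = (50 * 2) + (1 * 148)
Total cost = 100 + 148 = 248
Amortized = 248 / 51 = 4.8627

4.8627


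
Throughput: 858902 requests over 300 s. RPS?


Formula: throughput = requests / seconds
throughput = 858902 / 300
throughput = 2863.01 requests/second

2863.01 requests/second


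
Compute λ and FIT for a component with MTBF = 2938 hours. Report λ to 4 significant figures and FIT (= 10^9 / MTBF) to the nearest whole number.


Formula: λ = 1 / MTBF; FIT = λ × 1e9 = 1e9 / MTBF
λ = 1 / 2938 ≈ 3.404e-04 failures/hour
FIT = 1e9 / 2938 ≈ 340368 failures per 1e9 hours (nearest whole number)

λ = 3.404e-04 /h, FIT = 340368


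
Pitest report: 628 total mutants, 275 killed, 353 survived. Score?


Mutation score = killed / total * 100
Mutation score = 275 / 628 * 100
Mutation score = 43.79%

43.79%


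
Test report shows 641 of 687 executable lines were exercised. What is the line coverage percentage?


Coverage = covered / total * 100
Coverage = 641 / 687 * 100
Coverage = 93.3%

93.3%


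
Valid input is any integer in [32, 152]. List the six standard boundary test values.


Range: [32, 152]
Boundaries: just below min, min, min+1, max-1, max, just above max
Values: [31, 32, 33, 151, 152, 153]

[31, 32, 33, 151, 152, 153]


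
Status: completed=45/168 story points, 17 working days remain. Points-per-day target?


Formula: Required rate = Remaining points / Days left
Remaining = 168 - 45 = 123 points
Required rate = 123 / 17 = 7.24 points/day

7.24 points/day


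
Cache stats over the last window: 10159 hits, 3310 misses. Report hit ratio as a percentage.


Formula: hit rate = hits / (hits + misses) * 100
hit rate = 10159 / (10159 + 3310) * 100
hit rate = 10159 / 13469 * 100
hit rate = 75.43%

75.43%


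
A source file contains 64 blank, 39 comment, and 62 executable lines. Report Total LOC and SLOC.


Total LOC = blank + comment + code
Total LOC = 64 + 39 + 62 = 165
SLOC (source only) = code = 62

Total LOC: 165, SLOC: 62


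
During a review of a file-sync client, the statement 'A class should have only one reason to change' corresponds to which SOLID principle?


This describes the Single Responsibility Principle (SRP)

Single Responsibility Principle (SRP)


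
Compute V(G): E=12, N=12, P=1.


Formula: V(G) = E - N + 2P
V(G) = 12 - 12 + 2*1
V(G) = 0 + 2
V(G) = 2

2


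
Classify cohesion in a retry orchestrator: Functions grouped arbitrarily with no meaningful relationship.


Reasoning: Worst: random grouping
Type: Coincidental cohesion

Coincidental cohesion


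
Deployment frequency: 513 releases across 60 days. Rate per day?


Formula: deployments per day = releases / days
= 513 / 60
= 8.55 deploys/day
(equivalently, 59.85 deploys/week)

8.55 deploys/day


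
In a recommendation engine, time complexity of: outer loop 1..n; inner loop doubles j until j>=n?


Reasoning: linear outer times logarithmic inner
Complexity: O(n log n)

O(n log n)


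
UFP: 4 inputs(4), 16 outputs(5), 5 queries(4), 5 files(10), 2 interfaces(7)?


UFP = EI*4 + EO*5 + EQ*4 + ILF*10 + EIF*7
UFP = 4*4 + 16*5 + 5*4 + 5*10 + 2*7
UFP = 16 + 80 + 20 + 50 + 14
UFP = 180

180


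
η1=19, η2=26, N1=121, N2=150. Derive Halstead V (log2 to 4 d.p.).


Formula: V = N * log2(η), where N = N1 + N2 and η = η1 + η2
η = 19 + 26 = 45
N = 121 + 150 = 271
log2(45) ≈ 5.4919
V = 271 * 5.4919 = 1488.30

1488.30


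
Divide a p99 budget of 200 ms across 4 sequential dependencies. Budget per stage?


Formula: per_stage = total_budget / stages
per_stage = 200 / 4
per_stage = 50.0 ms

50.0 ms


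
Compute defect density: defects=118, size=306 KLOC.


Defect density = defects / KLOC
Defect density = 118 / 306
Defect density = 0.386 defects/KLOC

0.386 defects/KLOC


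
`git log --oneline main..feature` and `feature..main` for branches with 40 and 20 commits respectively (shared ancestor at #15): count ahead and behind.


Common ancestor: commit #15
feature commits after divergence: 40 - 15 = 25
main commits after divergence: 20 - 15 = 5
feature is 25 commits ahead of main
main is 5 commits ahead of feature

feature ahead: 25, main ahead: 5


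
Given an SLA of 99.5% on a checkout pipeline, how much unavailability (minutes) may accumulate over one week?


Formula: allowed downtime = period * (100 - SLA) / 100
Period (week) = 10080 minutes
Unavailability fraction = (100 - 99.5) / 100
Allowed downtime = 10080 * (100 - 99.5) / 100
Allowed downtime = 50.4 minutes

50.4 minutes


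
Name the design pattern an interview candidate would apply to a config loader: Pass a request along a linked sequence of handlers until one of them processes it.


This matches the Chain of Responsibility pattern

Chain of Responsibility


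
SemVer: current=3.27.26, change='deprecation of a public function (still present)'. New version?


Current: 3.27.26
Change category: 'deprecation of a public function (still present)' → minor bump
SemVer rule: minor bump → increment MINOR, reset PATCH to 0 (MAJOR unchanged)
New: 3.28.0

3.28.0


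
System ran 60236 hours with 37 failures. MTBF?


Formula: MTBF = Total operating time / Number of failures
MTBF = 60236 / 37
MTBF = 1628.0 hours

1628.0 hours


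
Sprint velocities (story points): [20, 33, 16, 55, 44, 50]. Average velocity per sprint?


Formula: Avg velocity = Total points / Number of sprints
Points: [20, 33, 16, 55, 44, 50]
Sum = 20 + 33 + 16 + 55 + 44 + 50 = 218
Avg velocity = 218 / 6 = 36.33 points/sprint

36.33 points/sprint


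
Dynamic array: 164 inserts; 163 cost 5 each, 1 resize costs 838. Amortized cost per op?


Formula: Amortized cost = Total cost / Operations
Total cost = (163 * 5) + (1 * 838)
Total cost = 815 + 838 = 1653
Amortized = 1653 / 164 = 10.0793

10.0793


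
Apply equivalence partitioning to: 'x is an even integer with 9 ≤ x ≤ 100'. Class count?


Constraint: even integers in [9, 100]
Class 1: x < 9 — out-of-range invalid
Class 2: x in [9,100] but odd — wrong type invalid
Class 3: x in [9,100] and even — valid
Class 4: x > 100 — out-of-range invalid
Total equivalence classes: 4

4 equivalence classes


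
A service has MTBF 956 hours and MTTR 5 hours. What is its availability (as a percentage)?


Availability = MTBF / (MTBF + MTTR)
Availability = 956 / (956 + 5)
Availability = 956 / 961
Availability = 99.4797%

99.4797%


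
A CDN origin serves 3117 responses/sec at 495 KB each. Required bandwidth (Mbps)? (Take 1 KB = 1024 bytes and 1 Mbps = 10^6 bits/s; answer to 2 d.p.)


Formula: Mbps = payload_bytes * RPS * 8 / 1e6
Payload per request = 495 KB = 495 * 1024 = 506880 bytes
Total bytes/sec = 506880 * 3117 = 1579944960
Total bits/sec = 1579944960 * 8 = 12639559680
Mbps = 12639559680 / 1e6 = 12639.56

12639.56 Mbps


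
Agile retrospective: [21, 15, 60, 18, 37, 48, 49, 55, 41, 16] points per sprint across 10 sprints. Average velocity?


Formula: Avg velocity = Total points / Number of sprints
Points: [21, 15, 60, 18, 37, 48, 49, 55, 41, 16]
Sum = 21 + 15 + 60 + 18 + 37 + 48 + 49 + 55 + 41 + 16 = 360
Avg velocity = 360 / 10 = 36.0 points/sprint

36.0 points/sprint


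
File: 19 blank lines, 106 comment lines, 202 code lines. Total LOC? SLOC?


Total LOC = blank + comment + code
Total LOC = 19 + 106 + 202 = 327
SLOC (source only) = code = 202

Total LOC: 327, SLOC: 202


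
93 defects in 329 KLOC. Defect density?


Defect density = defects / KLOC
Defect density = 93 / 329
Defect density = 0.283 defects/KLOC

0.283 defects/KLOC


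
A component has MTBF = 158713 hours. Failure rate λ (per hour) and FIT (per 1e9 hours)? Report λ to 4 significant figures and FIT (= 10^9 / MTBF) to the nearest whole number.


Formula: λ = 1 / MTBF; FIT = λ × 1e9 = 1e9 / MTBF
λ = 1 / 158713 ≈ 6.301e-06 failures/hour
FIT = 1e9 / 158713 ≈ 6301 failures per 1e9 hours (nearest whole number)

λ = 6.301e-06 /h, FIT = 6301


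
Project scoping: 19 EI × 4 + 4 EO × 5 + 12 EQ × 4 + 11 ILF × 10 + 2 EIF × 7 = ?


UFP = EI*4 + EO*5 + EQ*4 + ILF*10 + EIF*7
UFP = 19*4 + 4*5 + 12*4 + 11*10 + 2*7
UFP = 76 + 20 + 48 + 110 + 14
UFP = 268

268


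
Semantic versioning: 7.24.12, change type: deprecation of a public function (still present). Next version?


Current: 7.24.12
Change category: 'deprecation of a public function (still present)' → minor bump
SemVer rule: minor bump → increment MINOR, reset PATCH to 0 (MAJOR unchanged)
New: 7.25.0

7.25.0


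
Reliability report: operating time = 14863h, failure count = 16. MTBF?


Formula: MTBF = Total operating time / Number of failures
MTBF = 14863 / 16
MTBF = 928.94 hours

928.94 hours


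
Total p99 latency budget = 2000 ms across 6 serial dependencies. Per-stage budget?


Formula: per_stage = total_budget / stages
per_stage = 2000 / 6
per_stage = 333.33 ms

333.33 ms


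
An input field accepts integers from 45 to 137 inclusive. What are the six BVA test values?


Range: [45, 137]
Boundaries: just below min, min, min+1, max-1, max, just above max
Values: [44, 45, 46, 136, 137, 138]

[44, 45, 46, 136, 137, 138]


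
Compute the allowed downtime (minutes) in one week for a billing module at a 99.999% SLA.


Formula: allowed downtime = period * (100 - SLA) / 100
Period (week) = 10080 minutes
Unavailability fraction = (100 - 99.999) / 100
Allowed downtime = 10080 * (100 - 99.999) / 100
Allowed downtime = 0.1008 minutes

0.1008 minutes


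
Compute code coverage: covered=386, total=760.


Coverage = covered / total * 100
Coverage = 386 / 760 * 100
Coverage = 50.79%

50.79%


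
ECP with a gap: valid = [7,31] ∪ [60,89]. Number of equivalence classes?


Valid ranges: [7,31] and [60,89]
Class 1: x < 7 — invalid
Class 2: 7 ≤ x ≤ 31 — valid
Class 3: 31 < x < 60 — invalid (gap between ranges)
Class 4: 60 ≤ x ≤ 89 — valid
Class 5: x > 89 — invalid
Total equivalence classes: 5

5 equivalence classes


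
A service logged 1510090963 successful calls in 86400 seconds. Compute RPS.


Formula: throughput = requests / seconds
throughput = 1510090963 / 86400
throughput = 17477.9 requests/second

17477.9 requests/second


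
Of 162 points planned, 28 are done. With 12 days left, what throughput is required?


Formula: Required rate = Remaining points / Days left
Remaining = 162 - 28 = 134 points
Required rate = 134 / 12 = 11.17 points/day

11.17 points/day


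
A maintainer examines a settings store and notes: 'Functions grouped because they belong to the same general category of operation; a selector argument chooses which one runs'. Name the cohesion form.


Reasoning: Grouped by category of activity, not by data or sequence
Type: Logical cohesion

Logical cohesion


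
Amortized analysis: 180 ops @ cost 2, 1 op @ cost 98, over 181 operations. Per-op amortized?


Formula: Amortized cost = Total cost / Operations
Total cost = (180 * 2) + (1 * 98)
Total cost = 360 + 98 = 458
Amortized = 458 / 181 = 2.5304

2.5304


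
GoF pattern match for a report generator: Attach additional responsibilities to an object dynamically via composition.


This matches the Decorator pattern

Decorator


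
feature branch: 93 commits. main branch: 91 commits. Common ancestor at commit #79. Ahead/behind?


Common ancestor: commit #79
feature commits after divergence: 93 - 79 = 14
main commits after divergence: 91 - 79 = 12
feature is 14 commits ahead of main
main is 12 commits ahead of feature

feature ahead: 14, main ahead: 12


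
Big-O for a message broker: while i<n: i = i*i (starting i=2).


Reasoning: squaring drives double-exponential growth; iterations ~ log log n
Complexity: O(log log n)

O(log log n)


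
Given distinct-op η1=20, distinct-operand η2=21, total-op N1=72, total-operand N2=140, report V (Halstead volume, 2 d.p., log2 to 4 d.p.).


Formula: V = N * log2(η), where N = N1 + N2 and η = η1 + η2
η = 20 + 21 = 41
N = 72 + 140 = 212
log2(41) ≈ 5.3576
V = 212 * 5.3576 = 1135.81

1135.81


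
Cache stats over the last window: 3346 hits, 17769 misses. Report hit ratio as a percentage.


Formula: hit rate = hits / (hits + misses) * 100
hit rate = 3346 / (3346 + 17769) * 100
hit rate = 3346 / 21115 * 100
hit rate = 15.85%

15.85%


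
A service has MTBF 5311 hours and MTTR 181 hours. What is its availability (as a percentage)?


Availability = MTBF / (MTBF + MTTR)
Availability = 5311 / (5311 + 181)
Availability = 5311 / 5492
Availability = 96.7043%

96.7043%


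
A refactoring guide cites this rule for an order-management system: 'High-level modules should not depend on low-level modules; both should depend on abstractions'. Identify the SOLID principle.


This describes the Dependency Inversion Principle (DIP)

Dependency Inversion Principle (DIP)


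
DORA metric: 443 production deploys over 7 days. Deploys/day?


Formula: deployments per day = releases / days
= 443 / 7
= 63.286 deploys/day
(equivalently, 443.0 deploys/week)

63.286 deploys/day


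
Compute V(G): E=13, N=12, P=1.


Formula: V(G) = E - N + 2P
V(G) = 13 - 12 + 2*1
V(G) = 1 + 2
V(G) = 3

3


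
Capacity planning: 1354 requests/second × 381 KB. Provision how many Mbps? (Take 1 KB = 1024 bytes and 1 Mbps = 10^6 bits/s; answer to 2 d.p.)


Formula: Mbps = payload_bytes * RPS * 8 / 1e6
Payload per request = 381 KB = 381 * 1024 = 390144 bytes
Total bytes/sec = 390144 * 1354 = 528254976
Total bits/sec = 528254976 * 8 = 4226039808
Mbps = 4226039808 / 1e6 = 4226.04

4226.04 Mbps


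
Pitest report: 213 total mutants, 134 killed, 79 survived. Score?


Mutation score = killed / total * 100
Mutation score = 134 / 213 * 100
Mutation score = 62.91%

62.91%


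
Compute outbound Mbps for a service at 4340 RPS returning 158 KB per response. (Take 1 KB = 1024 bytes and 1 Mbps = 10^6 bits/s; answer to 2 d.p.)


Formula: Mbps = payload_bytes * RPS * 8 / 1e6
Payload per request = 158 KB = 158 * 1024 = 161792 bytes
Total bytes/sec = 161792 * 4340 = 702177280
Total bits/sec = 702177280 * 8 = 5617418240
Mbps = 5617418240 / 1e6 = 5617.42

5617.42 Mbps


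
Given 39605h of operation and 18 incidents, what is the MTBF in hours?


Formula: MTBF = Total operating time / Number of failures
MTBF = 39605 / 18
MTBF = 2200.28 hours

2200.28 hours


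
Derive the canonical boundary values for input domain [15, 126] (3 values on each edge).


Range: [15, 126]
Boundaries: just below min, min, min+1, max-1, max, just above max
Values: [14, 15, 16, 125, 126, 127]

[14, 15, 16, 125, 126, 127]


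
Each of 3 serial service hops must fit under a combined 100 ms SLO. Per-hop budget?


Formula: per_stage = total_budget / stages
per_stage = 100 / 3
per_stage = 33.33 ms

33.33 ms


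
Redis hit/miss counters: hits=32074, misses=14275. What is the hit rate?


Formula: hit rate = hits / (hits + misses) * 100
hit rate = 32074 / (32074 + 14275) * 100
hit rate = 32074 / 46349 * 100
hit rate = 69.2%

69.2%


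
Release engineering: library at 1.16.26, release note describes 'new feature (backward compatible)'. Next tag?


Current: 1.16.26
Change category: 'new feature (backward compatible)' → minor bump
SemVer rule: minor bump → increment MINOR, reset PATCH to 0 (MAJOR unchanged)
New: 1.17.0

1.17.0


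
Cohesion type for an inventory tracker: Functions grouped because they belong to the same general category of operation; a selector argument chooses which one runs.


Reasoning: Grouped by category of activity, not by data or sequence
Type: Logical cohesion

Logical cohesion


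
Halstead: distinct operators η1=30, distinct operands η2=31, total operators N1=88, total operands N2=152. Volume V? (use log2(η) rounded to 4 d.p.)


Formula: V = N * log2(η), where N = N1 + N2 and η = η1 + η2
η = 30 + 31 = 61
N = 88 + 152 = 240
log2(61) ≈ 5.9307
V = 240 * 5.9307 = 1423.37

1423.37


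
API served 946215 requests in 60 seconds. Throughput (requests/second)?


Formula: throughput = requests / seconds
throughput = 946215 / 60
throughput = 15770.25 requests/second

15770.25 requests/second


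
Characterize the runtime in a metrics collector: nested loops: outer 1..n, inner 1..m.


Reasoning: product of independent bounds
Complexity: O(n*m)

O(n*m)


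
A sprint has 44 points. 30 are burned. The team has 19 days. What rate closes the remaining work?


Formula: Required rate = Remaining points / Days left
Remaining = 44 - 30 = 14 points
Required rate = 14 / 19 = 0.74 points/day

0.74 points/day


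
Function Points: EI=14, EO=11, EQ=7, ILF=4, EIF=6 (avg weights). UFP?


UFP = EI*4 + EO*5 + EQ*4 + ILF*10 + EIF*7
UFP = 14*4 + 11*5 + 7*4 + 4*10 + 6*7
UFP = 56 + 55 + 28 + 40 + 42
UFP = 221

221


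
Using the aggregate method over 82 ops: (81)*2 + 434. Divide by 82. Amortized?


Formula: Amortized cost = Total cost / Operations
Total cost = (81 * 2) + (1 * 434)
Total cost = 162 + 434 = 596
Amortized = 596 / 82 = 7.2683

7.2683


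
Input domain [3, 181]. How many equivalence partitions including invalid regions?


Valid range: [3, 181]
Class 1: x < 3 — invalid
Class 2: 3 ≤ x ≤ 181 — valid
Class 3: x > 181 — invalid
Total equivalence classes: 3

3 equivalence classes


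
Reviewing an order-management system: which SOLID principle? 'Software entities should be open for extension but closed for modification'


This describes the Open/Closed Principle (OCP)

Open/Closed Principle (OCP)


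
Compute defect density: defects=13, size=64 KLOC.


Defect density = defects / KLOC
Defect density = 13 / 64
Defect density = 0.203 defects/KLOC

0.203 defects/KLOC


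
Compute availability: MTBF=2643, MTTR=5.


Availability = MTBF / (MTBF + MTTR)
Availability = 2643 / (2643 + 5)
Availability = 2643 / 2648
Availability = 99.8112%

99.8112%


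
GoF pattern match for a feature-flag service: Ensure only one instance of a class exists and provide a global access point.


This matches the Singleton pattern

Singleton


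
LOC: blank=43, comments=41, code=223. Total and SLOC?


Total LOC = blank + comment + code
Total LOC = 43 + 41 + 223 = 307
SLOC (source only) = code = 223

Total LOC: 307, SLOC: 223


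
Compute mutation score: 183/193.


Mutation score = killed / total * 100
Mutation score = 183 / 193 * 100
Mutation score = 94.82%

94.82%


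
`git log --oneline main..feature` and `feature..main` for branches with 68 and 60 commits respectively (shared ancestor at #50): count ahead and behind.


Common ancestor: commit #50
feature commits after divergence: 68 - 50 = 18
main commits after divergence: 60 - 50 = 10
feature is 18 commits ahead of main
main is 10 commits ahead of feature

feature ahead: 18, main ahead: 10


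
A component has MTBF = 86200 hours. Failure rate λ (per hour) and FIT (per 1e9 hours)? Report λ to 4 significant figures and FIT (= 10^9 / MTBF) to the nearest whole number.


Formula: λ = 1 / MTBF; FIT = λ × 1e9 = 1e9 / MTBF
λ = 1 / 86200 ≈ 1.160e-05 failures/hour
FIT = 1e9 / 86200 ≈ 11601 failures per 1e9 hours (nearest whole number)

λ = 1.160e-05 /h, FIT = 11601
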